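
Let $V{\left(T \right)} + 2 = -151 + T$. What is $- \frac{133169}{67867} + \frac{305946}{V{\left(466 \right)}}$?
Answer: $\frac{20721955285}{21242371} \approx 975.5$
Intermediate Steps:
$V{\left(T \right)} = -153 + T$ ($V{\left(T \right)} = -2 + \left(-151 + T\right) = -153 + T$)
$- \frac{133169}{67867} + \frac{305946}{V{\left(466 \right)}} = - \frac{133169}{67867} + \frac{305946}{-153 + 466} = \left(-133169\right) \frac{1}{67867} + \frac{305946}{313} = - \frac{133169}{67867} + 305946 \cdot \frac{1}{313} = - \frac{133169}{67867} + \frac{305946}{313} = \frac{20721955285}{21242371}$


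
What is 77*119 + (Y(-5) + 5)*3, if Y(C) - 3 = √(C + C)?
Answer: 9187 + 3*I*√10 ≈ 9187.0 + 9.4868*I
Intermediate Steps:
Y(C) = 3 + √2*√C (Y(C) = 3 + √(C + C) = 3 + √(2*C) = 3 + √2*√C)
77*119 + (Y(-5) + 5)*3 = 77*119 + ((3 + √2*√(-5)) + 5)*3 = 9163 + ((3 + √2*(I*√5)) + 5)*3 = 9163 + ((3 + I*√10) + 5)*3 = 9163 + (8 + I*√10)*3 = 9163 + (24 + 3*I*√10) = 9187 + 3*I*√10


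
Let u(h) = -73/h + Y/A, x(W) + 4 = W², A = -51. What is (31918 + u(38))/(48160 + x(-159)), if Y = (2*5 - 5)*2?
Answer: 61852981/142320906 ≈ 0.43460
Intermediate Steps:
Y = 10 (Y = (10 - 5)*2 = 5*2 = 10)
x(W) = -4 + W²
u(h) = -10/51 - 73/h (u(h) = -73/h + 10/(-51) = -73/h + 10*(-1/51) = -73/h - 10/51 = -10/51 - 73/h)
(31918 + u(38))/(48160 + x(-159)) = (31918 + (-10/51 - 73/38))/(48160 + (-4 + (-159)²)) = (31918 + (-10/51 - 73*1/38))/(48160 + (-4 + 25281)) = (31918 + (-10/51 - 73/38))/(48160 + 25277) = (31918 - 4103/1938)/73437 = (61852981/1938)*(1/73437) = 61852981/142320906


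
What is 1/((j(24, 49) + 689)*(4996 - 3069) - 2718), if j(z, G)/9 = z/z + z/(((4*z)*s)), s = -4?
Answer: 16/21459905 ≈ 7.4558e-7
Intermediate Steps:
j(z, G) = 135/16 (j(z, G) = 9*(z/z + z/(((4*z)*(-4)))) = 9*(1 + z/((-16*z))) = 9*(1 + z*(-1/(16*z))) = 9*(1 - 1/16) = 9*(15/16) = 135/16)
1/((j(24, 49) + 689)*(4996 - 3069) - 2718) = 1/((135/16 + 689)*(4996 - 3069) - 2718) = 1/((11159/16)*1927 - 2718) = 1/(21503393/16 - 2718) = 1/(21459905/16) = 16/21459905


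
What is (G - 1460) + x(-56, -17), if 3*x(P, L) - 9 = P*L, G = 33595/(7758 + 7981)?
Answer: -53710856/47217 ≈ -1137.5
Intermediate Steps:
G = 33595/15739 ≈ 2.1345
x(P, L) = 3 + L*P/3 (x(P, L) = 3 + (P*L)/3 = 3 + (L*P)/3 = 3 + L*P/3)
(G - 1460) + x(-56, -17) = (33595/15739 - 1460) + (3 + (⅓)*(-17)*(-56)) = -22945345/15739 + (3 + 952/3) = -22945345/15739 + 961/3 = -53710856/47217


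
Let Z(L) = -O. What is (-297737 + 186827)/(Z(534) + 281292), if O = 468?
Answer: -18485/46804 ≈ -0.39494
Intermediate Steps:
Z(L) = -468 (Z(L) = -1*468 = -468)
(-297737 + 186827)/(Z(534) + 281292) = (-297737 + 186827)/(-468 + 281292) = -110910/280824 = -110910*1/280824 = -18485/46804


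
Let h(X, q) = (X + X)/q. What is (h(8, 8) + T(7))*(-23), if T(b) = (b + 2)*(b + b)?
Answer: -2944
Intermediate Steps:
T(b) = 2*b*(2 + b) (T(b) = (2 + b)*(2*b) = 2*b*(2 + b))
h(X, q) = 2*X/q (h(X, q) = (2*X)/q = 2*X/q)
(h(8, 8) + T(7))*(-23) = (2*8/8 + 2*7*(2 + 7))*(-23) = (2*8*(⅛) + 2*7*9)*(-23) = (2 + 126)*(-23) = 128*(-23) = -2944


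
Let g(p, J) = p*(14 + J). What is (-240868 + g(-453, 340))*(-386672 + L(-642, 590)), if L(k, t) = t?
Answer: 154907680860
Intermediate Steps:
(-240868 + g(-453, 340))*(-386672 + L(-642, 590)) = (-240868 - 453*(14 + 340))*(-386672 + 590) = (-240868 - 453*354)*(-386082) = (-240868 - 160362)*(-386082) = -401230*(-386082) = 154907680860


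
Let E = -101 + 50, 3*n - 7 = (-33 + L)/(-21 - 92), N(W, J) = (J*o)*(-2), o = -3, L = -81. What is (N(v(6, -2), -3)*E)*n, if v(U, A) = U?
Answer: 276930/113 ≈ 2450.7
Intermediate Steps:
N(W, J) = 6*J (N(W, J) = (J*(-3))*(-2) = -3*J*(-2) = 6*J)
n = 905/339 (n = 7/3 + ((-33 - 81)/(-21 - 92))/3 = 7/3 + (-114/(-113))/3 = 7/3 + (-114*(-1/113))/3 = 7/3 + (1/3)*(114/113) = 7/3 + 38/113 = 905/339 ≈ 2.6696)
E = -51
(N(v(6, -2), -3)*E)*n = ((6*(-3))*(-51))*(905/339) = -18*(-51)*(905/339) = 918*(905/339) = 276930/113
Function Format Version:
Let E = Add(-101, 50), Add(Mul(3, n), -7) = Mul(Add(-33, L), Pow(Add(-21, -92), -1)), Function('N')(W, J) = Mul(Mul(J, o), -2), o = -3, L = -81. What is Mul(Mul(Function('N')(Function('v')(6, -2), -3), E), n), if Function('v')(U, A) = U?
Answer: Rational(276930, 113) ≈ 2450.7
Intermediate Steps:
Function('N')(W, J) = Mul(6, J) (Function('N')(W, J) = Mul(Mul(J, -3), -2) = Mul(Mul(-3, J), -2) = Mul(6, J))
n = Rational(905, 339) (n = Add(Rational(7, 3), Mul(Rational(1, 3), Mul(Add(-33, -81), Pow(Add(-21, -92), -1)))) = Add(Rational(7, 3), Mul(Rational(1, 3), Mul(-114, Pow(-113, -1)))) = Add(Rational(7, 3), Mul(Rational(1, 3), Mul(-114, Rational(-1, 113)))) = Add(Rational(7, 3), Mul(Rational(1, 3), Rational(114, 113))) = Add(Rational(7, 3), Rational(38, 113)) = Rational(905, 339) ≈ 2.6696)
E = -51
Mul(Mul(Function('N')(Function('v')(6, -2), -3), E), n) = Mul(Mul(Mul(6, -3), -51), Rational(905, 339)) = Mul(Mul(-18, -51), Rational(905, 339)) = Mul(918, Rational(905, 339)) = Rational(276930, 113)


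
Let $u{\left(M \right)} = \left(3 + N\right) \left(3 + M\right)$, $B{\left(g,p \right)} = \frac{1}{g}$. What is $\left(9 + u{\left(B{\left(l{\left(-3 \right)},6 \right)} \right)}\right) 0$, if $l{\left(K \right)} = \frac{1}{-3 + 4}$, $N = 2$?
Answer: $0$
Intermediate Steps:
$l{\left(K \right)} = 1$ ($l{\left(K \right)} = 1^{-1} = 1$)
$u{\left(M \right)} = 15 + 5 M$ ($u{\left(M \right)} = \left(3 + 2\right) \left(3 + M\right) = 5 \left(3 + M\right) = 15 + 5 M$)
$\left(9 + u{\left(B{\left(l{\left(-3 \right)},6 \right)} \right)}\right) 0 = \left(9 + \left(15 + \frac{5}{1}\right)\right) 0 = \left(9 + \left(15 + 5 \cdot 1\right)\right) 0 = \left(9 + \left(15 + 5\right)\right) 0 = \left(9 + 20\right) 0 = 29 \cdot 0 = 0$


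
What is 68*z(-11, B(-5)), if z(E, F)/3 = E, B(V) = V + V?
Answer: -2244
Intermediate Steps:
B(V) = 2*V
z(E, F) = 3*E
68*z(-11, B(-5)) = 68*(3*(-11)) = 68*(-33) = -2244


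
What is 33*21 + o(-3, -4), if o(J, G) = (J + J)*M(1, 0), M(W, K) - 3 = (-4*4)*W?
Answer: 771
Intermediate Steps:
M(W, K) = 3 - 16*W (M(W, K) = 3 + (-4*4)*W = 3 - 16*W)
o(J, G) = -26*J (o(J, G) = (J + J)*(3 - 16*1) = (2*J)*(3 - 16) = (2*J)*(-13) = -26*J)
33*21 + o(-3, -4) = 33*21 - 26*(-3) = 693 + 78 = 771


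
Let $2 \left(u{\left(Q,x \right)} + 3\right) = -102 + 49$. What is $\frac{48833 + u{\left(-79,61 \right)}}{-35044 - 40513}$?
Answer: $- \frac{97607}{151114} \approx -0.64592$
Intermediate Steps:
$u{\left(Q,x \right)} = - \frac{59}{2}$ ($u{\left(Q,x \right)} = -3 + \frac{-102 + 49}{2} = -3 + \frac{1}{2} \left(-53\right) = -3 - \frac{53}{2} = - \frac{59}{2}$)
$\frac{48833 + u{\left(-79,61 \right)}}{-35044 - 40513} = \frac{48833 - \frac{59}{2}}{-35044 - 40513} = \frac{97607}{2 \left(-75557\right)} = \frac{97607}{2} \left(- \frac{1}{75557}\right) = - \frac{97607}{151114}$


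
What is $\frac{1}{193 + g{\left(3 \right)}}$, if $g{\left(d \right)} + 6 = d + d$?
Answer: $\frac{1}{193} \approx 0.0051813$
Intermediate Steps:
$g{\left(d \right)} = -6 + 2 d$ ($g{\left(d \right)} = -6 + \left(d + d\right) = -6 + 2 d$)
$\frac{1}{193 + g{\left(3 \right)}} = \frac{1}{193 + \left(-6 + 2 \cdot 3\right)} = \frac{1}{193 + \left(-6 + 6\right)} = \frac{1}{193 + 0} = \frac{1}{193}$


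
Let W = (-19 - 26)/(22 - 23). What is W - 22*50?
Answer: -1055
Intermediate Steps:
W = 45 (W = -45/(-1) = -45*(-1) = 45)
W - 22*50 = 45 - 22*50 = 45 - 1100 = -1055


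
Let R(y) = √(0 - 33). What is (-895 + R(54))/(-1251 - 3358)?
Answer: 895/4609 - I*√33/4609 ≈ 0.19419 - 0.0012464*I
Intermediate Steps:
R(y) = I*√33 (R(y) = √(-33) = I*√33)
(-895 + R(54))/(-1251 - 3358) = (-895 + I*√33)/(-1251 - 3358) = (-895 + I*√33)/(-4609) = (-895 + I*√33)*(-1/4609) = 895/4609 - I*√33/4609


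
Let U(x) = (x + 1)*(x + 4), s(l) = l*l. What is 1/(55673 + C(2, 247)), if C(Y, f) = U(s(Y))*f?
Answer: 1/65553 ≈ 1.5255e-5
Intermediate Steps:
s(l) = l²
U(x) = (1 + x)*(4 + x)
C(Y, f) = f*(4 + Y⁴ + 5*Y²) (C(Y, f) = (4 + (Y²)² + 5*Y²)*f = (4 + Y⁴ + 5*Y²)*f = f*(4 + Y⁴ + 5*Y²))
1/(55673 + C(2, 247)) = 1/(55673 + 247*(4 + 2⁴ + 5*2²)) = 1/(55673 + 247*(4 + 16 + 5*4)) = 1/(55673 + 247*(4 + 16 + 20)) = 1/(55673 + 247*40) = 1/(55673 + 9880) = 1/65553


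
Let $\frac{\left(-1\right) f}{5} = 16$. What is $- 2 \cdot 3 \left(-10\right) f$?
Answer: $-4800$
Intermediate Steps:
$f = -80$ ($f = \left(-5\right) 16 = -80$)
$- 2 \cdot 3 \left(-10\right) f = - 2 \cdot 3 \left(-10\right) \left(-80\right) = \left(-2\right) \left(-30\right) \left(-80\right) = 60 \left(-80\right) = -4800$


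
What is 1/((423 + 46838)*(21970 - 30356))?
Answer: -1/396330746 ≈ -2.5231e-9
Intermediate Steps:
1/((423 + 46838)*(21970 - 30356)) = 1/(47261*(-8386)) = 1/(-396330746) = -1/396330746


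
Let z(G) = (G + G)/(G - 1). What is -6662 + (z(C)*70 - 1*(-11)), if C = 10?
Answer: -58459/9 ≈ -6495.4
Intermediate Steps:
z(G) = 2*G/(-1 + G) (z(G) = (2*G)/(-1 + G) = 2*G/(-1 + G))
-6662 + (z(C)*70 - 1*(-11)) = -6662 + ((2*10/(-1 + 10))*70 - 1*(-11)) = -6662 + ((2*10/9)*70 + 11) = -6662 + ((2*10*(⅑))*70 + 11) = -6662 + ((20/9)*70 + 11) = -6662 + (1400/9 + 11) = -6662 + 1499/9 = -58459/9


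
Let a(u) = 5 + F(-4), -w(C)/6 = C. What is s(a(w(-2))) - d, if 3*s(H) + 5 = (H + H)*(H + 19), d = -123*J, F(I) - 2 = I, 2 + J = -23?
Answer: -9098/3 ≈ -3032.7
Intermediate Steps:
J = -25 (J = -2 - 23 = -25)
w(C) = -6*C
F(I) = 2 + I
a(u) = 3 (a(u) = 5 + (2 - 4) = 5 - 2 = 3)
d = 3075 (d = -123*(-25) = 3075)
s(H) = -5/3 + 2*H*(19 + H)/3 (s(H) = -5/3 + ((H + H)*(H + 19))/3 = -5/3 + ((2*H)*(19 + H))/3 = -5/3 + (2*H*(19 + H))/3 = -5/3 + 2*H*(19 + H)/3)
s(a(w(-2))) - d = (-5/3 + (2/3)*3**2 + (38/3)*3) - 1*3075 = (-5/3 + (2/3)*9 + 38) - 3075 = (-5/3 + 6 + 38) - 3075 = 127/3 - 3075 = -9098/3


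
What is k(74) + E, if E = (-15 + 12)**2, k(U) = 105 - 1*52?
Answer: 62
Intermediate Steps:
k(U) = 53 (k(U) = 105 - 52 = 53)
E = 9 (E = (-3)**2 = 9)
k(74) + E = 53 + 9 = 62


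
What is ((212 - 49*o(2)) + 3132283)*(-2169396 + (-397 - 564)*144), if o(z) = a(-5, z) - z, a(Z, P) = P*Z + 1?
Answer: -7230353204520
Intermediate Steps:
a(Z, P) = 1 + P*Z
o(z) = 1 - 6*z (o(z) = (1 + z*(-5)) - z = (1 - 5*z) - z = 1 - 6*z)
((212 - 49*o(2)) + 3132283)*(-2169396 + (-397 - 564)*144) = ((212 - 49*(1 - 6*2)) + 3132283)*(-2169396 + (-397 - 564)*144) = ((212 - 49*(1 - 12)) + 3132283)*(-2169396 - 961*144) = ((212 - 49*(-11)) + 3132283)*(-2169396 - 138384) = ((212 + 539) + 3132283)*(-2307780) = (751 + 3132283)*(-2307780) = 3133034*(-2307780) = -7230353204520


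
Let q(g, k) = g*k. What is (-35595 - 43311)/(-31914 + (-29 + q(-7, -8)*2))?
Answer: 78906/31831 ≈ 2.4789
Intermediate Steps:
(-35595 - 43311)/(-31914 + (-29 + q(-7, -8)*2)) = (-35595 - 43311)/(-31914 + (-29 - 7*(-8)*2)) = -78906/(-31914 + (-29 + 56*2)) = -78906/(-31914 + (-29 + 112)) = -78906/(-31914 + 83) = -78906/(-31831) = -78906*(-1/31831) = 78906/31831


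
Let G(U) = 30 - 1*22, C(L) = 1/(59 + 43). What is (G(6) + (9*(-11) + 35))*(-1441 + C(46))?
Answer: 4115468/51 ≈ 80696.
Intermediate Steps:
C(L) = 1/102
G(U) = 8 (G(U) = 30 - 22 = 8)
(G(6) + (9*(-11) + 35))*(-1441 + C(46)) = (8 + (9*(-11) + 35))*(-1441 + 1/102) = (8 + (-99 + 35))*(-146981/102) = (8 - 64)*(-146981/102) = -56*(-146981/102) = 4115468/51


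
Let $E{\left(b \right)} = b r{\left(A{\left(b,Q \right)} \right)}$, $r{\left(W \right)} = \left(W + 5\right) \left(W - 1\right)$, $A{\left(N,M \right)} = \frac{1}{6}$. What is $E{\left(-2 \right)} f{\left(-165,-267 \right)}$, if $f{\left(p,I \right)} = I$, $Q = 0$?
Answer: $- \frac{13795}{6} \approx -2299.2$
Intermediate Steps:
$A{\left(N,M \right)} = \frac{1}{6}$
$r{\left(W \right)} = \left(-1 + W\right) \left(5 + W\right)$ ($r{\left(W \right)} = \left(5 + W\right) \left(-1 + W\right) = \left(-1 + W\right) \left(5 + W\right)$)
$E{\left(b \right)} = - \frac{155 b}{36}$ ($E{\left(b \right)} = b \left(-5 + \left(\frac{1}{6}\right)^{2} + 4 \cdot \frac{1}{6}\right) = b \left(-5 + \frac{1}{36} + \frac{2}{3}\right) = b \left(- \frac{155}{36}\right) = - \frac{155 b}{36}$)
$E{\left(-2 \right)} f{\left(-165,-267 \right)} = \left(- \frac{155}{36}\right) \left(-2\right) \left(-267\right) = \frac{155}{18} \left(-267\right) = - \frac{13795}{6}$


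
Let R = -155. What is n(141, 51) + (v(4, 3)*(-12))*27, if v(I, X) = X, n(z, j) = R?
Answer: -1127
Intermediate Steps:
n(z, j) = -155
n(141, 51) + (v(4, 3)*(-12))*27 = -155 + (3*(-12))*27 = -155 - 36*27 = -155 - 972 = -1127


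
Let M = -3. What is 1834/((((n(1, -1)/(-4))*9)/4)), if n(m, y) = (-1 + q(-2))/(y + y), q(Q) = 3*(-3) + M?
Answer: -58688/117 ≈ -501.61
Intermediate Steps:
q(Q) = -12 (q(Q) = 3*(-3) - 3 = -9 - 3 = -12)
n(m, y) = -13/(2*y) (n(m, y) = (-1 - 12)/(y + y) = -13*1/(2*y) = -13/(2*y))
1834/((((n(1, -1)/(-4))*9)/4)) = 1834/((((-13/2/(-1)/(-4))*9)/4)) = 1834/((((-13/2*(-1)*(-¼))*9)/4)) = 1834/(((((13/2)*(-¼))*9)/4)) = 1834/(((-13/8*9)/4)) = 1834/(((¼)*(-117/8))) = 1834/(-117/32) = 1834*(-32/117) = -58688/117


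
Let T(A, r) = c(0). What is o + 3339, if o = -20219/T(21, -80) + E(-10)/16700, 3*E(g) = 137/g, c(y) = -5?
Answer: 3698782663/501000 ≈ 7382.8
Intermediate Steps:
T(A, r) = -5
E(g) = 137/(3*g) (E(g) = (137/g)/3 = 137/(3*g))
o = 2025943663/501000 (o = -20219/(-5) + ((137/3)/(-10))/16700 = -20219*(-1/5) + ((137/3)*(-1/10))*(1/16700) = 20219/5 - 137/30*1/16700 = 20219/5 - 137/501000 = 2025943663/501000 ≈ 4043.8)
o + 3339 = 2025943663/501000 + 3339 = 3698782663/501000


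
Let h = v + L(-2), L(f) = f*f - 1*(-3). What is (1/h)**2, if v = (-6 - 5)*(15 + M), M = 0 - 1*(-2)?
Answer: 1/32400 ≈ 3.0864e-5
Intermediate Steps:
L(f) = 3 + f**2 (L(f) = f**2 + 3 = 3 + f**2)
M = 2 (M = 0 + 2 = 2)
v = -187 (v = (-6 - 5)*(15 + 2) = -11*17 = -187)
h = -180 (h = -187 + (3 + (-2)**2) = -187 + (3 + 4) = -187 + 7 = -180)
(1/h)**2 = (1/(-180))**2 = (-1/180)**2 = 1/32400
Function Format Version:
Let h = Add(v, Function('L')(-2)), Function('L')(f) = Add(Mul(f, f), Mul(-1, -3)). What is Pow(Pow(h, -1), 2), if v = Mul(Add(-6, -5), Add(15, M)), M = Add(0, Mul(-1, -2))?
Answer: Rational(1, 32400) ≈ 3.0864e-5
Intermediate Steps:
Function('L')(f) = Add(3, Pow(f, 2)) (Function('L')(f) = Add(Pow(f, 2), 3) = Add(3, Pow(f, 2)))
M = 2 (M = Add(0, 2) = 2)
v = -187 (v = Mul(Add(-6, -5), Add(15, 2)) = Mul(-11, 17) = -187)
h = -180 (h = Add(-187, Add(3, Pow(-2, 2))) = Add(-187, Add(3, 4)) = Add(-187, 7) = -180)
Pow(Pow(h, -1), 2) = Pow(Pow(-180, -1), 2) = Pow(Rational(-1, 180), 2) = Rational(1, 32400)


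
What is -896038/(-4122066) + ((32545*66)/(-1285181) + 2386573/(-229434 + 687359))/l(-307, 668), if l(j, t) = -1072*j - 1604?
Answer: 6642699893193420308983/30557058664045272937500 ≈ 0.21739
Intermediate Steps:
l(j, t) = -1604 - 1072*j
-896038/(-4122066) + ((32545*66)/(-1285181) + 2386573/(-229434 + 687359))/l(-307, 668) = -896038/(-4122066) + ((32545*66)/(-1285181) + 2386573/(-229434 + 687359))/(-1604 - 1072*(-307)) = -896038*(-1/4122066) + (2147970*(-1/1285181) + 2386573/457925)/(-1604 + 329104) = 34463/158541 + (-2147970/1285181 + 2386573*(1/457925))/327500 = 34463/158541 + (-2147970/1285181 + 2386573/457925)*(1/327500) = 34463/158541 + (2083569112463/588516509425)*(1/327500) = 34463/158541 + 2083569112463/192739156836687500 = 6642699893193420308983/30557058664045272937500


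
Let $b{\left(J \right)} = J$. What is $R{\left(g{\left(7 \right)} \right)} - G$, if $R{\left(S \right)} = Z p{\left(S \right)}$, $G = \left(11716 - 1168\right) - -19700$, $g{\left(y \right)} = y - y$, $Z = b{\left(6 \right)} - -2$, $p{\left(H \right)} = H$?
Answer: $-30248$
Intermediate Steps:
$Z = 8$ ($Z = 6 - -2 = 6 + 2 = 8$)
$g{\left(y \right)} = 0$
$G = 30248$ ($G = 10548 + 19700 = 30248$)
$R{\left(S \right)} = 8 S$
$R{\left(g{\left(7 \right)} \right)} - G = 8 \cdot 0 - 30248 = 0 - 30248 = -30248$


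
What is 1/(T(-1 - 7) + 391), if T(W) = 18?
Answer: 1/409 ≈ 0.0024450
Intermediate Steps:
1/(T(-1 - 7) + 391) = 1/(18 + 391) = 1/409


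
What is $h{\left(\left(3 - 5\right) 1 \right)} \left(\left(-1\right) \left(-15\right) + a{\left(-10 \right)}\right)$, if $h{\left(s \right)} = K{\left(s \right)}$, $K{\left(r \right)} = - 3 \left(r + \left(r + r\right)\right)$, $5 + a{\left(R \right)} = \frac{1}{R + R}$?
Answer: $\frac{1791}{10} \approx 179.1$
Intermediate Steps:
$a{\left(R \right)} = -5 + \frac{1}{2 R}$ ($a{\left(R \right)} = -5 + \frac{1}{R + R} = -5 + \frac{1}{2 R}$)
$K{\left(r \right)} = - 9 r$ ($K{\left(r \right)} = - 3 \left(r + 2 r\right) = - 3 \cdot 3 r = - 9 r$)
$h{\left(s \right)} = - 9 s$
$h{\left(\left(3 - 5\right) 1 \right)} \left(\left(-1\right) \left(-15\right) + a{\left(-10 \right)}\right) = - 9 \left(3 - 5\right) 1 \left(\left(-1\right) \left(-15\right) - \left(5 - \frac{1}{2 \left(-10\right)}\right)\right) = - 9 \left(\left(-2\right) 1\right) \left(15 + \left(-5 + \frac{1}{2} \left(- \frac{1}{10}\right)\right)\right) = \left(-9\right) \left(-2\right) \left(15 - \frac{101}{20}\right) = 18 \left(15 - \frac{101}{20}\right) = 18 \cdot \frac{199}{20} = \frac{1791}{10}$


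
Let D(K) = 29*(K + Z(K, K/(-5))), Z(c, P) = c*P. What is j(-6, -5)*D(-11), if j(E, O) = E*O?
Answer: -30624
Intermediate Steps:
Z(c, P) = P*c
D(K) = 29*K - 29*K²/5 (D(K) = 29*(K + (K/(-5))*K) = 29*(K + (K*(-⅕))*K) = 29*(K + (-K/5)*K) = 29*(K - K²/5) = 29*K - 29*K²/5)
j(-6, -5)*D(-11) = (-6*(-5))*((29/5)*(-11)*(5 - 1*(-11))) = 30*((29/5)*(-11)*(5 + 11)) = 30*((29/5)*(-11)*16) = 30*(-5104/5) = -30624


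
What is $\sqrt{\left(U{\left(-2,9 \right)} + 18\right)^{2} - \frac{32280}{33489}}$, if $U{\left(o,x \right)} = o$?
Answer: $\frac{2 \sqrt{2135226}}{183} \approx 15.97$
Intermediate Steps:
$\sqrt{\left(U{\left(-2,9 \right)} + 18\right)^{2} - \frac{32280}{33489}} = \sqrt{\left(-2 + 18\right)^{2} - \frac{32280}{33489}} = \sqrt{16^{2} - \frac{10760}{11163}} = \sqrt{256 - \frac{10760}{11163}} = \sqrt{\frac{2846968}{11163}} = \frac{2 \sqrt{2135226}}{183}$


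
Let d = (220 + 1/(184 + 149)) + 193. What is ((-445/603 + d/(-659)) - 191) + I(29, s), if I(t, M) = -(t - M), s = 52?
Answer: -830053459/4900983 ≈ -169.36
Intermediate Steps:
d = 137530/333 (d = (220 + 1/333) + 193 = 73261/333 + 193 = 137530/333 ≈ 413.00)
I(t, M) = M - t
((-445/603 + d/(-659)) - 191) + I(29, s) = ((-445/603 + (137530/333)/(-659)) - 191) + (52 - 1*29) = ((-445*1/603 + (137530/333)*(-1/659)) - 191) + (52 - 29) = ((-445/603 - 137530/219447) - 191) + 23 = (-6688315/4900983 - 191) + 23 = -942776068/4900983 + 23 = -830053459/4900983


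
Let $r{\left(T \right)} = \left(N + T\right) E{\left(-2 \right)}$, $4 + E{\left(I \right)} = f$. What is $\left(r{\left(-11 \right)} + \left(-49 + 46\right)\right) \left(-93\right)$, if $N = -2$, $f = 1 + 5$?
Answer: $2697$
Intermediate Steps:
$f = 6$
$E{\left(I \right)} = 2$ ($E{\left(I \right)} = -4 + 6 = 2$)
$r{\left(T \right)} = -4 + 2 T$ ($r{\left(T \right)} = \left(-2 + T\right) 2 = -4 + 2 T$)
$\left(r{\left(-11 \right)} + \left(-49 + 46\right)\right) \left(-93\right) = \left(\left(-4 + 2 \left(-11\right)\right) + \left(-49 + 46\right)\right) \left(-93\right) = \left(\left(-4 - 22\right) - 3\right) \left(-93\right) = \left(-26 - 3\right) \left(-93\right) = \left(-29\right) \left(-93\right) = 2697$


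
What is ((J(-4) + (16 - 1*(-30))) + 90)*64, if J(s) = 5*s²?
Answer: 13824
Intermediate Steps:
((J(-4) + (16 - 1*(-30))) + 90)*64 = ((5*(-4)² + (16 - 1*(-30))) + 90)*64 = ((5*16 + (16 + 30)) + 90)*64 = ((80 + 46) + 90)*64 = (126 + 90)*64 = 216*64 = 13824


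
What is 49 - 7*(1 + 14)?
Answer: -56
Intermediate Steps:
49 - 7*(1 + 14) = 49 - 7*15 = 49 - 105 = -56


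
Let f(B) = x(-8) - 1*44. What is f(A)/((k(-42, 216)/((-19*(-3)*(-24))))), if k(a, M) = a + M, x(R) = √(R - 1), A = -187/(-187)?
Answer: 10032/29 - 684*I/29 ≈ 345.93 - 23.586*I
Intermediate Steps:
A = 1 (A = -187*(-1/187) = 1)
x(R) = √(-1 + R)
k(a, M) = M + a
f(B) = -44 + 3*I (f(B) = √(-1 - 8) - 1*44 = √(-9) - 44 = 3*I - 44 = -44 + 3*I)
f(A)/((k(-42, 216)/((-19*(-3)*(-24))))) = (-44 + 3*I)/(((216 - 42)/((-19*(-3)*(-24))))) = (-44 + 3*I)/((174/((57*(-24))))) = (-44 + 3*I)/((174/(-1368))) = (-44 + 3*I)/((174*(-1/1368))) = (-44 + 3*I)/(-29/228) = (-44 + 3*I)*(-228/29) = 10032/29 - 684*I/29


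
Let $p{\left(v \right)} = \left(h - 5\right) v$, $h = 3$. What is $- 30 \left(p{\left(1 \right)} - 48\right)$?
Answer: $1500$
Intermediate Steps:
$p{\left(v \right)} = - 2 v$ ($p{\left(v \right)} = \left(3 - 5\right) v = - 2 v$)
$- 30 \left(p{\left(1 \right)} - 48\right) = - 30 \left(\left(-2\right) 1 - 48\right) = - 30 \left(-2 - 48\right) = \left(-30\right) \left(-50\right) = 1500$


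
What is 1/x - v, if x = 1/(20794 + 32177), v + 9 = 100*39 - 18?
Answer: 49098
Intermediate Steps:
v = 3873 (v = -9 + (100*39 - 18) = -9 + (3900 - 18) = -9 + 3882 = 3873)
x = 1/52971 ≈ 1.8878e-5
1/x - v = 1/(1/52971) - 1*3873 = 52971 - 3873 = 49098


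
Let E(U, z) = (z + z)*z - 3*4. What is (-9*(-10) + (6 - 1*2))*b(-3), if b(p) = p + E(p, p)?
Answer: 282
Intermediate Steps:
E(U, z) = -12 + 2*z² (E(U, z) = (2*z)*z - 12 = 2*z² - 12 = -12 + 2*z²)
b(p) = -12 + p + 2*p² (b(p) = p + (-12 + 2*p²) = -12 + p + 2*p²)
(-9*(-10) + (6 - 1*2))*b(-3) = (-9*(-10) + (6 - 1*2))*(-12 - 3 + 2*(-3)²) = (90 + (6 - 2))*(-12 - 3 + 2*9) = (90 + 4)*(-12 - 3 + 18) = 94*3 = 282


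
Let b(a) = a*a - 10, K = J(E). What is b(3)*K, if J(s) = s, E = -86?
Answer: 86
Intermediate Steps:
K = -86
b(a) = -10 + a² (b(a) = a² - 10 = -10 + a²)
b(3)*K = (-10 + 3²)*(-86) = (-10 + 9)*(-86) = -1*(-86) = 86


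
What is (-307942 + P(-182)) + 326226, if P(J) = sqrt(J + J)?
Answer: 18284 + 2*I*sqrt(91) ≈ 18284.0 + 19.079*I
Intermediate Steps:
P(J) = sqrt(2)*sqrt(J) (P(J) = sqrt(2*J) = sqrt(2)*sqrt(J))
(-307942 + P(-182)) + 326226 = (-307942 + sqrt(2)*sqrt(-182)) + 326226 = (-307942 + sqrt(2)*(I*sqrt(182))) + 326226 = (-307942 + 2*I*sqrt(91)) + 326226 = 18284 + 2*I*sqrt(91)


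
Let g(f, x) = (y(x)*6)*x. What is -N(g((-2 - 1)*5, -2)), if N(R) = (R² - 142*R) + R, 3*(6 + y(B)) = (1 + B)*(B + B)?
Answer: 4760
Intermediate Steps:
y(B) = -6 + 2*B*(1 + B)/3 (y(B) = -6 + ((1 + B)*(B + B))/3 = -6 + ((1 + B)*(2*B))/3 = -6 + (2*B*(1 + B))/3 = -6 + 2*B*(1 + B)/3)
g(f, x) = x*(-36 + 4*x + 4*x²) (g(f, x) = ((-6 + 2*x/3 + 2*x²/3)*6)*x = (-36 + 4*x + 4*x²)*x = x*(-36 + 4*x + 4*x²))
N(R) = R² - 141*R
-N(g((-2 - 1)*5, -2)) = -4*(-2)*(-9 - 2 + (-2)²)*(-141 + 4*(-2)*(-9 - 2 + (-2)²)) = -4*(-2)*(-9 - 2 + 4)*(-141 + 4*(-2)*(-9 - 2 + 4)) = -4*(-2)*(-7)*(-141 + 4*(-2)*(-7)) = -56*(-141 + 56) = -56*(-85) = -1*(-4760) = 4760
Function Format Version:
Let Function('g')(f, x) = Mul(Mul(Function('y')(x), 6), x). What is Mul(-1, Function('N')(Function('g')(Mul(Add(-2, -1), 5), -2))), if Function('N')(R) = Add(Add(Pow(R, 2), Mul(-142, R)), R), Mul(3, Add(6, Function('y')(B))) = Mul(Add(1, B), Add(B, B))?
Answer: 4760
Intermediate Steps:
Function('y')(B) = Add(-6, Mul(Rational(2, 3), B, Add(1, B))) (Function('y')(B) = Add(-6, Mul(Rational(1, 3), Mul(Add(1, B), Add(B, B)))) = Add(-6, Mul(Rational(1, 3), Mul(Add(1, B), Mul(2, B)))) = Add(-6, Mul(Rational(1, 3), Mul(2, B, Add(1, B)))) = Add(-6, Mul(Rational(2, 3), B, Add(1, B))))
Function('g')(f, x) = Mul(x, Add(-36, Mul(4, x), Mul(4, Pow(x, 2)))) (Function('g')(f, x) = Mul(Mul(Add(-6, Mul(Rational(2, 3), x), Mul(Rational(2, 3), Pow(x, 2))), 6), x) = Mul(Add(-36, Mul(4, x), Mul(4, Pow(x, 2))), x) = Mul(x, Add(-36, Mul(4, x), Mul(4, Pow(x, 2)))))
Function('N')(R) = Add(Pow(R, 2), Mul(-141, R))
Mul(-1, Function('N')(Function('g')(Mul(Add(-2, -1), 5), -2))) = Mul(-1, Mul(Mul(4, -2, Add(-9, -2, Pow(-2, 2))), Add(-141, Mul(4, -2, Add(-9, -2, Pow(-2, 2)))))) = Mul(-1, Mul(Mul(4, -2, Add(-9, -2, 4)), Add(-141, Mul(4, -2, Add(-9, -2, 4))))) = Mul(-1, Mul(Mul(4, -2, -7), Add(-141, Mul(4, -2, -7)))) = Mul(-1, Mul(56, Add(-141, 56))) = Mul(-1, Mul(56, -85)) = Mul(-1, -4760) = 4760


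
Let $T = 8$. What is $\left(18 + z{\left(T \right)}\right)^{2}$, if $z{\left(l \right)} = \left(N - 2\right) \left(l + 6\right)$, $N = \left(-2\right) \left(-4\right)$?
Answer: $10404$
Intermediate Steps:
$N = 8$
$z{\left(l \right)} = 36 + 6 l$ ($z{\left(l \right)} = \left(8 - 2\right) \left(l + 6\right) = 6 \left(6 + l\right) = 36 + 6 l$)
$\left(18 + z{\left(T \right)}\right)^{2} = \left(18 + \left(36 + 6 \cdot 8\right)\right)^{2} = \left(18 + \left(36 + 48\right)\right)^{2} = \left(18 + 84\right)^{2} = 102^{2} = 10404$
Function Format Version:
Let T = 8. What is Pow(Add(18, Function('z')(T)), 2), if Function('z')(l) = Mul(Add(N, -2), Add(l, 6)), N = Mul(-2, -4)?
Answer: 10404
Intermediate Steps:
N = 8
Function('z')(l) = Add(36, Mul(6, l)) (Function('z')(l) = Mul(Add(8, -2), Add(l, 6)) = Mul(6, Add(6, l)) = Add(36, Mul(6, l)))
Pow(Add(18, Function('z')(T)), 2) = Pow(Add(18, Add(36, Mul(6, 8))), 2) = Pow(Add(18, Add(36, 48)), 2) = Pow(Add(18, 84), 2) = Pow(102, 2) = 10404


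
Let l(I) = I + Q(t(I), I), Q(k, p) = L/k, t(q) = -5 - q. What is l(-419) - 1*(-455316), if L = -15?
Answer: 62775781/138 ≈ 4.5490e+5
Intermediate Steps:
Q(k, p) = -15/k
l(I) = I - 15/(-5 - I)
l(-419) - 1*(-455316) = (15 - 419*(5 - 419))/(5 - 419) - 1*(-455316) = (15 - 419*(-414))/(-414) + 455316 = -(15 + 173466)/414 + 455316 = -1/414*173481 + 455316 = -57827/138 + 455316 = 62775781/138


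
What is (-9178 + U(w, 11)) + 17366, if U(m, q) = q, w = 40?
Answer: 8199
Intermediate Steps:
(-9178 + U(w, 11)) + 17366 = (-9178 + 11) + 17366 = -9167 + 17366 = 8199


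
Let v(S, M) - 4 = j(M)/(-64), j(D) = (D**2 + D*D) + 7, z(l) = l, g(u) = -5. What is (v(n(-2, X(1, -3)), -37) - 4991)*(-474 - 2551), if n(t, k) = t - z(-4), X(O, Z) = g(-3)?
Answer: 973786825/64 ≈ 1.5215e+7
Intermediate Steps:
X(O, Z) = -5
n(t, k) = 4 + t (n(t, k) = t - 1*(-4) = t + 4 = 4 + t)
j(D) = 7 + 2*D**2 (j(D) = (D**2 + D**2) + 7 = 2*D**2 + 7 = 7 + 2*D**2)
v(S, M) = 249/64 - M**2/32 (v(S, M) = 4 + (7 + 2*M**2)/(-64) = 4 + (7 + 2*M**2)*(-1/64) = 4 + (-7/64 - M**2/32) = 249/64 - M**2/32)
(v(n(-2, X(1, -3)), -37) - 4991)*(-474 - 2551) = ((249/64 - 1/32*(-37)**2) - 4991)*(-474 - 2551) = ((249/64 - 1/32*1369) - 4991)*(-3025) = ((249/64 - 1369/32) - 4991)*(-3025) = (-2489/64 - 4991)*(-3025) = -321913/64*(-3025) = 973786825/64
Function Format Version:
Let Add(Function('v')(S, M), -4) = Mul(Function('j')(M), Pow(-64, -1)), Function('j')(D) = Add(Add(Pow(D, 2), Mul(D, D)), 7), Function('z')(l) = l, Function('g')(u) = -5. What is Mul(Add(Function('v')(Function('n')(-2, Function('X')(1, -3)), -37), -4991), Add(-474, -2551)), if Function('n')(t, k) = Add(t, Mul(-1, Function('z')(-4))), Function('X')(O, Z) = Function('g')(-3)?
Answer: Rational(973786825, 64) ≈ 1.5215e+7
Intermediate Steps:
Function('X')(O, Z) = -5
Function('n')(t, k) = Add(4, t) (Function('n')(t, k) = Add(t, Mul(-1, -4)) = Add(t, 4) = Add(4, t))
Function('j')(D) = Add(7, Mul(2, Pow(D, 2))) (Function('j')(D) = Add(Add(Pow(D, 2), Pow(D, 2)), 7) = Add(Mul(2, Pow(D, 2)), 7) = Add(7, Mul(2, Pow(D, 2))))
Function('v')(S, M) = Add(Rational(249, 64), Mul(Rational(-1, 32), Pow(M, 2))) (Function('v')(S, M) = Add(4, Mul(Add(7, Mul(2, Pow(M, 2))), Pow(-64, -1))) = Add(4, Mul(Add(7, Mul(2, Pow(M, 2))), Rational(-1, 64))) = Add(4, Add(Rational(-7, 64), Mul(Rational(-1, 32), Pow(M, 2)))) = Add(Rational(249, 64), Mul(Rational(-1, 32), Pow(M, 2))))
Mul(Add(Function('v')(Function('n')(-2, Function('X')(1, -3)), -37), -4991), Add(-474, -2551)) = Mul(Add(Add(Rational(249, 64), Mul(Rational(-1, 32), Pow(-37, 2))), -4991), Add(-474, -2551)) = Mul(Add(Add(Rational(249, 64), Mul(Rational(-1, 32), 1369)), -4991), -3025) = Mul(Add(Add(Rational(249, 64), Rational(-1369, 32)), -4991), -3025) = Mul(Add(Rational(-2489, 64), -4991), -3025) = Mul(Rational(-321913, 64), -3025) = Rational(973786825, 64)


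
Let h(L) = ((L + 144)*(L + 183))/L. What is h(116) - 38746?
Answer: -1104199/29 ≈ -38076.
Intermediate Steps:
h(L) = (144 + L)*(183 + L)/L (h(L) = ((144 + L)*(183 + L))/L = (144 + L)*(183 + L)/L)
h(116) - 38746 = (327 + 116 + 26352/116) - 38746 = (327 + 116 + 26352*(1/116)) - 38746 = (327 + 116 + 6588/29) - 38746 = 19435/29 - 38746 = -1104199/29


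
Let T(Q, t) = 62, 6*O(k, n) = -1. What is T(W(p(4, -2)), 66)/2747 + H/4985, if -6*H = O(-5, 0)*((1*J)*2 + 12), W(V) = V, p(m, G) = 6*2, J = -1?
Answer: 1115399/49297662 ≈ 0.022626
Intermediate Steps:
O(k, n) = -⅙ (O(k, n) = (⅙)*(-1) = -⅙)
p(m, G) = 12
H = 5/18 (H = -(-1)*((1*(-1))*2 + 12)/36 = -(-1)*(-1*2 + 12)/36 = -(-1)*(-2 + 12)/36 = -(-1)*10/36 = -⅙*(-5/3) = 5/18 ≈ 0.27778)
T(W(p(4, -2)), 66)/2747 + H/4985 = 62/2747 + (5/18)/4985 = 62*(1/2747) + (5/18)*(1/4985) = 62/2747 + 1/17946 = 1115399/49297662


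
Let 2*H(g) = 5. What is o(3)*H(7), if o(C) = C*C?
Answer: 45/2 ≈ 22.500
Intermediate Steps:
H(g) = 5/2 (H(g) = (1/2)*5 = 5/2)
o(C) = C**2
o(3)*H(7) = 3**2*(5/2) = 9*(5/2) = 45/2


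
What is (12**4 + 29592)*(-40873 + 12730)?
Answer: -1416380904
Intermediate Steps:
(12**4 + 29592)*(-40873 + 12730) = (20736 + 29592)*(-28143) = 50328*(-28143) = -1416380904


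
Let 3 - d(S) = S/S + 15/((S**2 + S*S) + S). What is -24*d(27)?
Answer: -1576/33 ≈ -47.758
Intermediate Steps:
d(S) = 2 - 15/(S + 2*S**2) (d(S) = 3 - (S/S + 15/((S**2 + S*S) + S)) = 3 - (1 + 15/((S**2 + S**2) + S)) = 3 - (1 + 15/(2*S**2 + S)) = 3 - (1 + 15/(S + 2*S**2)) = 3 + (-1 - 15/(S + 2*S**2)) = 2 - 15/(S + 2*S**2))
-24*d(27) = -24*(-15 + 2*27 + 4*27**2)/(27*(1 + 2*27)) = -8*(-15 + 54 + 4*729)/(9*(1 + 54)) = -8*(-15 + 54 + 2916)/(9*55) = -8*2955/(9*55) = -24*197/99 = -1576/33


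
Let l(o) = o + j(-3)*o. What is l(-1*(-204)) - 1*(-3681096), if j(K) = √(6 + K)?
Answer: 3681300 + 204*√3 ≈ 3.6817e+6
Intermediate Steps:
l(o) = o + o*√3 (l(o) = o + √(6 - 3)*o = o + √3*o = o + o*√3)
l(-1*(-204)) - 1*(-3681096) = (-1*(-204))*(1 + √3) - 1*(-3681096) = 204*(1 + √3) + 3681096 = (204 + 204*√3) + 3681096 = 3681300 + 204*√3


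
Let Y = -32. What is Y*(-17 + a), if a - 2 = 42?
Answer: -864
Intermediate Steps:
a = 44 (a = 2 + 42 = 44)
Y*(-17 + a) = -32*(-17 + 44) = -32*27 = -864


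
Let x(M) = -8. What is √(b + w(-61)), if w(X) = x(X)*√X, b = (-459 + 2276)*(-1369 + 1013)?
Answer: 2*√(-161713 - 2*I*√61) ≈ 0.038844 - 804.27*I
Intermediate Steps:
b = -646852 (b = 1817*(-356) = -646852)
w(X) = -8*√X
√(b + w(-61)) = √(-646852 - 8*I*√61)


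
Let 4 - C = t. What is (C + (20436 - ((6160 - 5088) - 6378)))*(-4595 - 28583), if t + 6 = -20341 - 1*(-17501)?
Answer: -948625376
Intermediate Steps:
t = -2846 (t = -6 + (-20341 - 1*(-17501)) = -6 + (-20341 + 17501) = -6 - 2840 = -2846)
C = 2850 (C = 4 - 1*(-2846) = 4 + 2846 = 2850)
(C + (20436 - ((6160 - 5088) - 6378)))*(-4595 - 28583) = (2850 + (20436 - ((6160 - 5088) - 6378)))*(-4595 - 28583) = (2850 + (20436 - (1072 - 6378)))*(-33178) = (2850 + (20436 - 1*(-5306)))*(-33178) = (2850 + (20436 + 5306))*(-33178) = (2850 + 25742)*(-33178) = 28592*(-33178) = -948625376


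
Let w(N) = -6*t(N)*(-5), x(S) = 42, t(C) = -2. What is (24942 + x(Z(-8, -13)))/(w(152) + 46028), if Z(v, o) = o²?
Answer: 3123/5746 ≈ 0.54351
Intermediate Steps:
w(N) = -60 (w(N) = -6*(-2)*(-5) = 12*(-5) = -60)
(24942 + x(Z(-8, -13)))/(w(152) + 46028) = (24942 + 42)/(-60 + 46028) = 24984/45968 = 24984*(1/45968) = 3123/5746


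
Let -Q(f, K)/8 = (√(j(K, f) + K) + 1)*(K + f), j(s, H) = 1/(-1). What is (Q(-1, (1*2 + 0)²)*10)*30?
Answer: -7200 - 7200*√3 ≈ -19671.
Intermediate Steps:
j(s, H) = -1
Q(f, K) = -8*(1 + √(-1 + K))*(K + f) (Q(f, K) = -8*(√(-1 + K) + 1)*(K + f) = -8*(1 + √(-1 + K))*(K + f))
(Q(-1, (1*2 + 0)²)*10)*30 = ((-8*(1*2 + 0)² - 8*(-1) - 8*(1*2 + 0)²*√(-1 + (1*2 + 0)²) - 8*(-1)*√(-1 + (1*2 + 0)²))*10)*30 = ((-8*(2 + 0)² + 8 - 8*(2 + 0)²*√(-1 + (2 + 0)²) - 8*(-1)*√(-1 + (2 + 0)²))*10)*30 = ((-8*2² + 8 - 8*2²*√(-1 + 2²) - 8*(-1)*√(-1 + 2²))*10)*30 = ((-8*4 + 8 - 8*4*√(-1 + 4) - 8*(-1)*√(-1 + 4))*10)*30 = ((-32 + 8 - 8*4*√3 - 8*(-1)*√3)*10)*30 = ((-32 + 8 - 32*√3 + 8*√3)*10)*30 = ((-24 - 24*√3)*10)*30 = (-240 - 240*√3)*30 = -7200 - 7200*√3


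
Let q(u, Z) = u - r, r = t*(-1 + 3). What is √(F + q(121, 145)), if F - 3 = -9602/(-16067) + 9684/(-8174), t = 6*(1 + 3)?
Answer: 2*√81295116533870039/65665829 ≈ 8.6841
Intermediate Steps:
t = 24 (t = 6*4 = 24)
r = 48 (r = 24*(-1 + 3) = 24*2 = 48)
q(u, Z) = -48 + u (q(u, Z) = u - 1*48 = u - 48 = -48 + u)
F = 158444447/65665829 (F = 3 + (-9602/(-16067) + 9684/(-8174)) = 3 + (-9602*(-1/16067) + 9684*(-1/8174)) = 3 + (9602/16067 - 4842/4087) = 3 - 38553040/65665829 = 158444447/65665829 ≈ 2.4129)
√(F + q(121, 145)) = √(158444447/65665829 + (-48 + 121)) = √(158444447/65665829 + 73) = √(4952049964/65665829) = 2*√81295116533870039/65665829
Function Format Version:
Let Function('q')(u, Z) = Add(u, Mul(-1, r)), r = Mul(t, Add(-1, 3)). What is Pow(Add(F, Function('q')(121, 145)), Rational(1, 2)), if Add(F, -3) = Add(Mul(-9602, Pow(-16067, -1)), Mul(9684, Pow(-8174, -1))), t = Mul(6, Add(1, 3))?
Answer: Mul(Rational(2, 65665829), Pow(81295116533870039, Rational(1, 2))) ≈ 8.6841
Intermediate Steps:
t = 24 (t = Mul(6, 4) = 24)
r = 48 (r = Mul(24, Add(-1, 3)) = Mul(24, 2) = 48)
Function('q')(u, Z) = Add(-48, u) (Function('q')(u, Z) = Add(u, Mul(-1, 48)) = Add(u, -48) = Add(-48, u))
F = Rational(158444447, 65665829) (F = Add(3, Add(Mul(-9602, Pow(-16067, -1)), Mul(9684, Pow(-8174, -1)))) = Add(3, Add(Mul(-9602, Rational(-1, 16067)), Mul(9684, Rational(-1, 8174)))) = Add(3, Add(Rational(9602, 16067), Rational(-4842, 4087))) = Add(3, Rational(-38553040, 65665829)) = Rational(158444447, 65665829) ≈ 2.4129)
Pow(Add(F, Function('q')(121, 145)), Rational(1, 2)) = Pow(Add(Rational(158444447, 65665829), Add(-48, 121)), Rational(1, 2)) = Pow(Add(Rational(158444447, 65665829), 73), Rational(1, 2)) = Pow(Rational(4952049964, 65665829), Rational(1, 2)) = Mul(Rational(2, 65665829), Pow(81295116533870039, Rational(1, 2)))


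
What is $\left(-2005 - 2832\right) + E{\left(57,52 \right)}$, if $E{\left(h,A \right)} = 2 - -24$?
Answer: $-4811$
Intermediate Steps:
$E{\left(h,A \right)} = 26$ ($E{\left(h,A \right)} = 2 + 24 = 26$)
$\left(-2005 - 2832\right) + E{\left(57,52 \right)} = \left(-2005 - 2832\right) + 26 = -4837 + 26 = -4811$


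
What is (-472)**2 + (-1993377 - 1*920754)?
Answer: -2691347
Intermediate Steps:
(-472)**2 + (-1993377 - 1*920754) = 222784 + (-1993377 - 920754) = 222784 - 2914131 = -2691347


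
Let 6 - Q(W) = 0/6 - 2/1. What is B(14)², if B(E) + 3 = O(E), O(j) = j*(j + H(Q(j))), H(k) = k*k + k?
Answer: 1442401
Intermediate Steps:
Q(W) = 8 (Q(W) = 6 - (0/6 - 2/1) = 6 - (0*(⅙) - 2*1) = 6 - (0 - 2) = 6 - 1*(-2) = 6 + 2 = 8)
H(k) = k + k² (H(k) = k² + k = k + k²)
O(j) = j*(72 + j) (O(j) = j*(j + 8*(1 + 8)) = j*(j + 8*9) = j*(j + 72) = j*(72 + j))
B(E) = -3 + E*(72 + E)
B(14)² = (-3 + 14*(72 + 14))² = (-3 + 14*86)² = (-3 + 1204)² = 1201² = 1442401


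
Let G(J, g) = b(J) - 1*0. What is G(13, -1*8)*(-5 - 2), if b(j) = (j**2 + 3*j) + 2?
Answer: -1470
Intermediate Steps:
b(j) = 2 + j**2 + 3*j
G(J, g) = 2 + J**2 + 3*J (G(J, g) = (2 + J**2 + 3*J) - 1*0 = (2 + J**2 + 3*J) + 0 = 2 + J**2 + 3*J)
G(13, -1*8)*(-5 - 2) = (2 + 13**2 + 3*13)*(-5 - 2) = (2 + 169 + 39)*(-7) = 210*(-7) = -1470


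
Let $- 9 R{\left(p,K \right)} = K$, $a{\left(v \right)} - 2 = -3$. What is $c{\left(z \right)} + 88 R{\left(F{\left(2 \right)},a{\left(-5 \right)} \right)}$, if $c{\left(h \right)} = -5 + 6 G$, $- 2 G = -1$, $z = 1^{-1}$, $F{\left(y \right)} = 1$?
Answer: $\frac{70}{9} \approx 7.7778$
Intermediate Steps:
$z = 1$
$a{\left(v \right)} = -1$ ($a{\left(v \right)} = 2 - 3 = -1$)
$G = \frac{1}{2}$ ($G = \left(- \frac{1}{2}\right) \left(-1\right) = \frac{1}{2} \approx 0.5$)
$c{\left(h \right)} = -2$ ($c{\left(h \right)} = -5 + 6 \cdot \frac{1}{2} = -5 + 3 = -2$)
$R{\left(p,K \right)} = - \frac{K}{9}$
$c{\left(z \right)} + 88 R{\left(F{\left(2 \right)},a{\left(-5 \right)} \right)} = -2 + 88 \left(\left(- \frac{1}{9}\right) \left(-1\right)\right) = -2 + 88 \cdot \frac{1}{9} = -2 + \frac{88}{9} = \frac{70}{9}$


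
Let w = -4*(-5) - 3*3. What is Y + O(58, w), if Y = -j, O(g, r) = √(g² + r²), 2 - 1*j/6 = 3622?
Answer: 21720 + √3485 ≈ 21779.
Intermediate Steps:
j = -21720 (j = 12 - 6*3622 = 12 - 21732 = -21720)
w = 11 (w = 20 - 9 = 11)
Y = 21720 (Y = -1*(-21720) = 21720)
Y + O(58, w) = 21720 + √(58² + 11²) = 21720 + √(3364 + 121) = 21720 + √3485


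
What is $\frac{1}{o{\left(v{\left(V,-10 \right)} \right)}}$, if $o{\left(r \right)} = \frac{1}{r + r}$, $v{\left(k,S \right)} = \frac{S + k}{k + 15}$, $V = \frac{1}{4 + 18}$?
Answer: $- \frac{438}{331} \approx -1.3233$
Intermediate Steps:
$V = \frac{1}{22} \approx 0.045455$
$v{\left(k,S \right)} = \frac{S + k}{15 + k}$
$o{\left(r \right)} = \frac{1}{2 r}$
$\frac{1}{o{\left(v{\left(V,-10 \right)} \right)}} = \frac{1}{\frac{1}{2} \frac{1}{\frac{1}{15 + \frac{1}{22}} \left(-10 + \frac{1}{22}\right)}} = \frac{1}{\frac{1}{2} \frac{1}{\frac{1}{\frac{331}{22}} \left(- \frac{219}{22}\right)}} = \frac{1}{\frac{1}{2} \frac{1}{\frac{22}{331} \left(- \frac{219}{22}\right)}} = \frac{1}{\frac{1}{2} \frac{1}{- \frac{219}{331}}} = \frac{1}{\frac{1}{2} \left(- \frac{331}{219}\right)} = \frac{1}{- \frac{331}{438}} = - \frac{438}{331}$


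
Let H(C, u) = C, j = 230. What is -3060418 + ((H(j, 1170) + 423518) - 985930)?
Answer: -3622600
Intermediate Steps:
-3060418 + ((H(j, 1170) + 423518) - 985930) = -3060418 + ((230 + 423518) - 985930) = -3060418 + (423748 - 985930) = -3060418 - 562182 = -3622600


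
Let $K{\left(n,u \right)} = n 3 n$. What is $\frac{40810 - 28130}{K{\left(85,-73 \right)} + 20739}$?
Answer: $\frac{6340}{21207} \approx 0.29896$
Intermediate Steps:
$K{\left(n,u \right)} = 3 n^{2}$ ($K{\left(n,u \right)} = 3 n n = 3 n^{2}$)
$\frac{40810 - 28130}{K{\left(85,-73 \right)} + 20739} = \frac{40810 - 28130}{3 \cdot 85^{2} + 20739} = \frac{12680}{3 \cdot 7225 + 20739} = \frac{12680}{21675 + 20739} = \frac{12680}{42414} = 12680 \cdot \frac{1}{42414} = \frac{6340}{21207}$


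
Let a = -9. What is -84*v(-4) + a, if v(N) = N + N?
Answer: 663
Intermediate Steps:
v(N) = 2*N
-84*v(-4) + a = -168*(-4) - 9 = -84*(-8) - 9 = 672 - 9 = 663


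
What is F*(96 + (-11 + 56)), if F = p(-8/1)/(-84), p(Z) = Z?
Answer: 94/7 ≈ 13.429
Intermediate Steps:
F = 2/21 (F = -8/1/(-84) = -8*1*(-1/84) = -8*(-1/84) = 2/21 ≈ 0.095238)
F*(96 + (-11 + 56)) = 2*(96 + (-11 + 56))/21 = 2*(96 + 45)/21 = (2/21)*141 = 94/7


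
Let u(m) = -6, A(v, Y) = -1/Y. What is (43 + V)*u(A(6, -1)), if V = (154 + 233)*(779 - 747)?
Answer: -74562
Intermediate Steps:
V = 12384 (V = 387*32 = 12384)
(43 + V)*u(A(6, -1)) = (43 + 12384)*(-6) = 12427*(-6) = -74562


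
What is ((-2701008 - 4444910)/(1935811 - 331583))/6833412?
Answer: -3572959/5481175432968 ≈ -6.5186e-7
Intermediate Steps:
((-2701008 - 4444910)/(1935811 - 331583))/6833412 = -7145918/1604228*(1/6833412) = -7145918*1/1604228*(1/6833412) = -3572959/802114*1/6833412 = -3572959/5481175432968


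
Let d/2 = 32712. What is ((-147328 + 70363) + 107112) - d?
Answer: -35277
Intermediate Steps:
d = 65424 (d = 2*32712 = 65424)
((-147328 + 70363) + 107112) - d = ((-147328 + 70363) + 107112) - 1*65424 = (-76965 + 107112) - 65424 = 30147 - 65424 = -35277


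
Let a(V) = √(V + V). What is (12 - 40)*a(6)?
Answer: -56*√3 ≈ -96.995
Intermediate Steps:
a(V) = √2*√V (a(V) = √(2*V) = √2*√V)
(12 - 40)*a(6) = (12 - 40)*(√2*√6) = -56*√3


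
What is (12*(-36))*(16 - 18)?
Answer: 864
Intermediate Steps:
(12*(-36))*(16 - 18) = -432*(-2) = 864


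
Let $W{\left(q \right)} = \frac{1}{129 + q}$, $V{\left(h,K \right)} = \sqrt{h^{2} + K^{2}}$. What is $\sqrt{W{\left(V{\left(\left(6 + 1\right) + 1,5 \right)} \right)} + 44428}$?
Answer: $\frac{\sqrt{5731213 + 44428 \sqrt{89}}}{\sqrt{129 + \sqrt{89}}} \approx 210.78$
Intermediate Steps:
$V{\left(h,K \right)} = \sqrt{K^{2} + h^{2}}$
$\sqrt{W{\left(V{\left(\left(6 + 1\right) + 1,5 \right)} \right)} + 44428} = \sqrt{\frac{1}{129 + \sqrt{5^{2} + \left(\left(6 + 1\right) + 1\right)^{2}}} + 44428} = \sqrt{\frac{1}{129 + \sqrt{25 + \left(7 + 1\right)^{2}}} + 44428} = \sqrt{\frac{1}{129 + \sqrt{25 + 8^{2}}} + 44428} = \sqrt{\frac{1}{129 + \sqrt{25 + 64}} + 44428} = \sqrt{\frac{1}{129 + \sqrt{89}} + 44428} = \sqrt{44428 + \frac{1}{129 + \sqrt{89}}}$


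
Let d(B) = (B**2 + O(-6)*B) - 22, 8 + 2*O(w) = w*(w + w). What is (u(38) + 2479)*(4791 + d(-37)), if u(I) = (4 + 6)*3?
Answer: 12429586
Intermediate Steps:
O(w) = -4 + w**2 (O(w) = -4 + (w*(w + w))/2 = -4 + (w*(2*w))/2 = -4 + (2*w**2)/2 = -4 + w**2)
d(B) = -22 + B**2 + 32*B (d(B) = (B**2 + (-4 + (-6)**2)*B) - 22 = (B**2 + (-4 + 36)*B) - 22 = (B**2 + 32*B) - 22 = -22 + B**2 + 32*B)
u(I) = 30 (u(I) = 10*3 = 30)
(u(38) + 2479)*(4791 + d(-37)) = (30 + 2479)*(4791 + (-22 + (-37)**2 + 32*(-37))) = 2509*(4791 + (-22 + 1369 - 1184)) = 2509*(4791 + 163) = 2509*4954 = 12429586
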